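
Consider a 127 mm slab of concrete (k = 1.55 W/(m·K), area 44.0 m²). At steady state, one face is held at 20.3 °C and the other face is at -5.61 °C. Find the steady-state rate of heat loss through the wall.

Q = kA·ΔT/L = 1.55 × 44.0 × |20.3 °C − -5.61 °C| / 0.127 = 13900 W

Q = 13.9 kW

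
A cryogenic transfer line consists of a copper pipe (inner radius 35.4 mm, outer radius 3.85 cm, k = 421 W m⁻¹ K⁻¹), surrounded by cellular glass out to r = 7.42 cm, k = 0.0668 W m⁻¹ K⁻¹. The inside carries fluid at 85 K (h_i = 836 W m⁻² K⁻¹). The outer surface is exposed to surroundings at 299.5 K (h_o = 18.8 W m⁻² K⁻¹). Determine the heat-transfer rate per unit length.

Q' = 127 W/m

Series thermal resistances, inner to outer:
  R'_conv,in = 1/(2πr h) = 1/(2π·0.0354·836) = 0.005378 m·K/W
  R'_copper = ln(0.0385/0.0354)/(2πk) = 0.08395/(2π·421) = 3.174×10^-5 m·K/W
  R'_cellular glass = ln(0.0742/0.0385)/(2πk) = 0.6561/(2π·0.0668) = 1.563 m·K/W
  R'_conv,out = 1/(2πr h) = 1/(2π·0.0742·18.8) = 0.1141 m·K/W
ΣR = 0.005378 + 3.174×10^-5 + 1.563 + 0.1141 = 1.683 m·K/W
Q' = ΔT/ΣR = (85 K − 299.5 K)/1.683 = -127 W/m
(Negative Q' ⇒ heat flows inward; heat gain = 127 W/m.)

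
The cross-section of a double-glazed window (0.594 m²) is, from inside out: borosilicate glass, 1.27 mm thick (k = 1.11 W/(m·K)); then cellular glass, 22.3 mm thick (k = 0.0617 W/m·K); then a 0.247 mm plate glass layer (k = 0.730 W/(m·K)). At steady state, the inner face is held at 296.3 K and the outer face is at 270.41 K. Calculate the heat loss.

Series thermal resistances, inner to outer:
  R_borosilicate glass = L/(kA) = 0.00127/(1.11·0.594) = 0.001926 K/W
  R_cellular glass = L/(kA) = 0.0223/(0.0617·0.594) = 0.6085 K/W
  R_plate glass = L/(kA) = 2.47×10^-4/(0.730·0.594) = 5.696×10^-4 K/W
ΣR = 0.001926 + 0.6085 + 5.696×10^-4 = 0.6110 K/W
Q = ΔT/ΣR = (296.3 K − 270.41 K)/0.6110 = 42.4 W

Q = 42.4 W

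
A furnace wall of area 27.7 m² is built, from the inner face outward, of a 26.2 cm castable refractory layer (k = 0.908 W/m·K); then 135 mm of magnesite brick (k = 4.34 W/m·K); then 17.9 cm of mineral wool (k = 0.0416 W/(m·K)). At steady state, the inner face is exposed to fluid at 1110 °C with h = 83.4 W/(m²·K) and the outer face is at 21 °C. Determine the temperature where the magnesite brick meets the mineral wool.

T = 1032 °C

Resistance network (inner→outer):
  R_conv,in = 1/(hA) = 1/(83.4·27.7) = 4.329×10^-4 K/W
  R_castable refractory = L/(kA) = 0.262/(0.908·27.7) = 0.01042 K/W
  R_magnesite brick = L/(kA) = 0.135/(4.34·27.7) = 0.001123 K/W
  R_mineral wool = L/(kA) = 0.179/(0.0416·27.7) = 0.1553 K/W
ΣR = 4.329×10^-4 + 0.01042 + 0.001123 + 0.1553 = 0.1673 K/W
Q = ΔT/ΣR = (1110 °C − 21 °C)/0.1673 = 6509 W
From the inner boundary to the magnesite brick/mineral wool interface, ΣR_partial = 0.01198 K/W.
T_interface = T_in − Q·ΣR_partial = 1110 °C − (6509)(0.01198) = 1032 °C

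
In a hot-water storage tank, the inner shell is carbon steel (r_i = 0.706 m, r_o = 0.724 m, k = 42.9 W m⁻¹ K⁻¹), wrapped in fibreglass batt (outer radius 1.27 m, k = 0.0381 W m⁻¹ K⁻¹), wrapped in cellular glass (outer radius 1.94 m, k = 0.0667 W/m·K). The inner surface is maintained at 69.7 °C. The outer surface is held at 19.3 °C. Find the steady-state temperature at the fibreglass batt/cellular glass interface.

T = 29.7 °C

Treat each layer as a resistance in series:
  R_carbon steel = (1/0.706 − 1/0.724)/(4πk) = 0.03522/(4π·42.9) = 6.532×10^-5 K/W
  R_fibreglass batt = (1/0.724 − 1/1.27)/(4πk) = 0.5938/(4π·0.0381) = 1.240 K/W
  R_cellular glass = (1/1.27 − 1/1.94)/(4πk) = 0.2719/(4π·0.0667) = 0.3244 K/W
ΣR = 6.532×10^-5 + 1.240 + 0.3244 = 1.564 K/W
Q = ΔT/ΣR = (69.7 °C − 19.3 °C)/1.564 = 32.23 W
From the inner boundary to the fibreglass batt/cellular glass interface, ΣR_partial = 1.240 K/W.
T_interface = T_in − Q·ΣR_partial = 69.7 °C − (32.23)(1.240) = 29.7 °C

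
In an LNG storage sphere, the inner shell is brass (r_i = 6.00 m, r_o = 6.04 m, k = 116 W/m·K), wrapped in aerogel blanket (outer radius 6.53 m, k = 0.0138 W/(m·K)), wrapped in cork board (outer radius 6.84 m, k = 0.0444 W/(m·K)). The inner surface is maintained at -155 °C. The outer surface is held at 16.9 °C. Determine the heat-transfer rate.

Q = 2.04 kW

Series thermal resistances, inner to outer:
  R_brass = (1/6.00 − 1/6.04)/(4πk) = 0.001104/(4π·116) = 7.572×10^-7 K/W
  R_aerogel blanket = (1/6.04 − 1/6.53)/(4πk) = 0.01242/(4π·0.0138) = 0.07164 K/W
  R_cork board = (1/6.53 − 1/6.84)/(4πk) = 0.006941/(4π·0.0444) = 0.01244 K/W
ΣR = 7.572×10^-7 + 0.07164 + 0.01244 = 0.08408 K/W
Q = ΔT/ΣR = (-155 °C − 16.9 °C)/0.08408 = -2040 W
(Negative Q ⇒ heat flows inward; heat gain = 2040 W.)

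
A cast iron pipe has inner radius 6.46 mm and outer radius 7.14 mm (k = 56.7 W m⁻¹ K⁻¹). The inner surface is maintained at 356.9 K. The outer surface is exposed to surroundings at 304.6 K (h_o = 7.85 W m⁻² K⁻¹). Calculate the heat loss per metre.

Treat each layer as a resistance in series:
  R'_cast iron = ln(0.00714/0.00646)/(2πk) = 0.1001/(2π·56.7) = 2.809×10^-4 m·K/W
  R'_conv,out = 1/(2πr h) = 1/(2π·0.00714·7.85) = 2.840 m·K/W
ΣR = 2.809×10^-4 + 2.840 = 2.840 m·K/W
Q' = ΔT/ΣR = (356.9 K − 304.6 K)/2.840 = 18.4 W/m

Q' = 18.4 W/m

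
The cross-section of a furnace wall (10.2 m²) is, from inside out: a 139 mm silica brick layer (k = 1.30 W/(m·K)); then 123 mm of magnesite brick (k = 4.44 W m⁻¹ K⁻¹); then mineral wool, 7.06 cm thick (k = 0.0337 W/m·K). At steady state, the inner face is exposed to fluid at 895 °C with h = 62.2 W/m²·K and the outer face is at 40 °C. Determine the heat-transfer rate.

Q = 3.88 kW

Series thermal resistances, inner to outer:
  R_conv,in = 1/(hA) = 1/(62.2·10.2) = 0.001576 K/W
  R_silica brick = L/(kA) = 0.139/(1.30·10.2) = 0.01048 K/W
  R_magnesite brick = L/(kA) = 0.123/(4.44·10.2) = 0.002716 K/W
  R_mineral wool = L/(kA) = 0.0706/(0.0337·10.2) = 0.2054 K/W
ΣR = 0.001576 + 0.01048 + 0.002716 + 0.2054 = 0.2202 K/W
Q = ΔT/ΣR = (895 °C − 40 °C)/0.2202 = 3880 W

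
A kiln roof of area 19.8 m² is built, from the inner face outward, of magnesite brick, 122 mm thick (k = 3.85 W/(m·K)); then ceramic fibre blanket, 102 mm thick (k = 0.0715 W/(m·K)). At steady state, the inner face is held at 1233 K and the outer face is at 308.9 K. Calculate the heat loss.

Q = 12.5 kW

Treat each layer as a resistance in series:
  R_magnesite brick = L/(kA) = 0.122/(3.85·19.8) = 0.001600 K/W
  R_ceramic fibre blanket = L/(kA) = 0.102/(0.0715·19.8) = 0.07205 K/W
ΣR = 0.001600 + 0.07205 = 0.07365 K/W
Q = ΔT/ΣR = (1233 K − 308.9 K)/0.07365 = 12500 W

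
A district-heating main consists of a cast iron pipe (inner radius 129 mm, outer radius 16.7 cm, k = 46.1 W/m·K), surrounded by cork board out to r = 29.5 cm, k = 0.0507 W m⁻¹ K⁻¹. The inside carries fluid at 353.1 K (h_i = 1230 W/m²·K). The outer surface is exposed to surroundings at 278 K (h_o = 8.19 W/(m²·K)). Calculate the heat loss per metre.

Q' = 40.5 W/m

Treat each layer as a resistance in series:
  R'_conv,in = 1/(2πr h) = 1/(2π·0.129·1230) = 0.001003 m·K/W
  R'_cast iron = ln(0.167/0.129)/(2πk) = 0.2582/(2π·46.1) = 8.913×10^-4 m·K/W
  R'_cork board = ln(0.295/0.167)/(2πk) = 0.5690/(2π·0.0507) = 1.786 m·K/W
  R'_conv,out = 1/(2πr h) = 1/(2π·0.295·8.19) = 0.06587 m·K/W
ΣR = 0.001003 + 8.913×10^-4 + 1.786 + 0.06587 = 1.854 m·K/W
Q' = ΔT/ΣR = (353.1 K − 278 K)/1.854 = 40.5 W/m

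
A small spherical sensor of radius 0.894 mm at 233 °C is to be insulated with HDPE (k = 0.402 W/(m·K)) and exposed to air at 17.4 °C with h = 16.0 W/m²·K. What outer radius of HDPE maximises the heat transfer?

For a sphere, r_cr = 2k_ins/h = 2·0.402/16.0 = 0.0503 m = 5.03 cm

r_cr = 5.03 cm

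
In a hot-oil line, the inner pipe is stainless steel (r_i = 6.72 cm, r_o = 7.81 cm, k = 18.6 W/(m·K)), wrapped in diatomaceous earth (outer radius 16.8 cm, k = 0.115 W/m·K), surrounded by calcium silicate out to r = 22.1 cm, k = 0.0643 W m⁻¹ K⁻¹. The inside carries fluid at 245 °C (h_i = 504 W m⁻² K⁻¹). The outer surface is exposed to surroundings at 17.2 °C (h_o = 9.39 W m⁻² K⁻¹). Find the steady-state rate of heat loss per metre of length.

Resistance network (inner→outer):
  R'_conv,in = 1/(2πr h) = 1/(2π·0.0672·504) = 0.004699 m·K/W
  R'_stainless steel = ln(0.0781/0.0672)/(2πk) = 0.1503/(2π·18.6) = 0.001286 m·K/W
  R'_diatomaceous earth = ln(0.168/0.0781)/(2πk) = 0.7660/(2π·0.115) = 1.060 m·K/W
  R'_calcium silicate = ln(0.221/0.168)/(2πk) = 0.2742/(2π·0.0643) = 0.6787 m·K/W
  R'_conv,out = 1/(2πr h) = 1/(2π·0.221·9.39) = 0.07669 m·K/W
ΣR = 0.004699 + 0.001286 + 1.060 + 0.6787 + 0.07669 = 1.821 m·K/W
Q' = ΔT/ΣR = (245 °C − 17.2 °C)/1.821 = 125 W/m

Q' = 125 W/m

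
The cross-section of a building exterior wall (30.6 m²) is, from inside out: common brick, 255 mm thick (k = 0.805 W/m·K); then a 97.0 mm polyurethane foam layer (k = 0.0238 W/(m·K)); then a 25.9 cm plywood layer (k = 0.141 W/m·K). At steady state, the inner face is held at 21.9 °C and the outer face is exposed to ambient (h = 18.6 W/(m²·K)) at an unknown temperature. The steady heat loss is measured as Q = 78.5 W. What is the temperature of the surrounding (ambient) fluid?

Sum the resistances:
  R_common brick = L/(kA) = 0.255/(0.805·30.6) = 0.01035 K/W
  R_polyurethane foam = L/(kA) = 0.0970/(0.0238·30.6) = 0.1332 K/W
  R_plywood = L/(kA) = 0.259/(0.141·30.6) = 0.06003 K/W
  R_conv,out = 1/(hA) = 1/(18.6·30.6) = 0.001757 K/W
ΣR = 0.2053 K/W
ΔT = Q·ΣR = 78.5 × 0.2053 = 16.12 K
Heat flows outward, so T_out = T_in − ΔT = 21.9 − 16.12 = 5.78 °C

T_out = 5.78 °C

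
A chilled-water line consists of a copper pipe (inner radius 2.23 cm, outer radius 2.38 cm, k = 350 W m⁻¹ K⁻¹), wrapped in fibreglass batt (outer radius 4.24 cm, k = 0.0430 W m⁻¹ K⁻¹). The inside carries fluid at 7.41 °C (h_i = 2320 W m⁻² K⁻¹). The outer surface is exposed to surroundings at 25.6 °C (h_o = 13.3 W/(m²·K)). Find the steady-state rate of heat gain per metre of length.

Treat each layer as a resistance in series:
  R'_conv,in = 1/(2πr h) = 1/(2π·0.0223·2320) = 0.003076 m·K/W
  R'_copper = ln(0.0238/0.0223)/(2πk) = 0.06510/(2π·350) = 2.960×10^-5 m·K/W
  R'_fibreglass batt = ln(0.0424/0.0238)/(2πk) = 0.5775/(2π·0.0430) = 2.137 m·K/W
  R'_conv,out = 1/(2πr h) = 1/(2π·0.0424·13.3) = 0.2822 m·K/W
ΣR = 0.003076 + 2.960×10^-5 + 2.137 + 0.2822 = 2.422 m·K/W
Q' = ΔT/ΣR = (7.41 °C − 25.6 °C)/2.422 = -7.51 W/m
(Negative Q' ⇒ heat flows inward; heat gain = 7.51 W/m.)

Q' = 7.51 W/m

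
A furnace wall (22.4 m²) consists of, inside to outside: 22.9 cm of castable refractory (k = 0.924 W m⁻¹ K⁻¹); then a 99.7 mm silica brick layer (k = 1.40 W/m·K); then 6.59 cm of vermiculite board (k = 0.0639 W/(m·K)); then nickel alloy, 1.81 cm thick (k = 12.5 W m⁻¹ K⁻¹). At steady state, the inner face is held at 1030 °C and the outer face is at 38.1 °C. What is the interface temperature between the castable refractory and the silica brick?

Series thermal resistances, inner to outer:
  R_castable refractory = L/(kA) = 0.229/(0.924·22.4) = 0.01106 K/W
  R_silica brick = L/(kA) = 0.0997/(1.40·22.4) = 0.003179 K/W
  R_vermiculite board = L/(kA) = 0.0659/(0.0639·22.4) = 0.04604 K/W
  R_nickel alloy = L/(kA) = 0.0181/(12.5·22.4) = 6.464×10^-5 K/W
ΣR = 0.01106 + 0.003179 + 0.04604 + 6.464×10^-5 = 0.06034 K/W
Q = ΔT/ΣR = (1030 °C − 38.1 °C)/0.06034 = 16440 W
From the inner boundary to the castable refractory/silica brick interface, ΣR_partial = 0.01106 K/W.
T_interface = T_in − Q·ΣR_partial = 1030 °C − (16440)(0.01106) = 848 °C

T = 848 °C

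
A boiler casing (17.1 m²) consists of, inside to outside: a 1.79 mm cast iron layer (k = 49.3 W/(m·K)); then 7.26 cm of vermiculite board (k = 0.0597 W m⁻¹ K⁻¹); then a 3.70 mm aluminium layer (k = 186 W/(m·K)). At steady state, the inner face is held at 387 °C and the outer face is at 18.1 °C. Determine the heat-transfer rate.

Treat each layer as a resistance in series:
  R_cast iron = L/(kA) = 0.00179/(49.3·17.1) = 2.123×10^-6 K/W
  R_vermiculite board = L/(kA) = 0.0726/(0.0597·17.1) = 0.07112 K/W
  R_aluminium = L/(kA) = 0.00370/(186·17.1) = 1.163×10^-6 K/W
ΣR = 2.123×10^-6 + 0.07112 + 1.163×10^-6 = 0.07112 K/W
Q = ΔT/ΣR = (387 °C − 18.1 °C)/0.07112 = 5190 W

Q = 5190 W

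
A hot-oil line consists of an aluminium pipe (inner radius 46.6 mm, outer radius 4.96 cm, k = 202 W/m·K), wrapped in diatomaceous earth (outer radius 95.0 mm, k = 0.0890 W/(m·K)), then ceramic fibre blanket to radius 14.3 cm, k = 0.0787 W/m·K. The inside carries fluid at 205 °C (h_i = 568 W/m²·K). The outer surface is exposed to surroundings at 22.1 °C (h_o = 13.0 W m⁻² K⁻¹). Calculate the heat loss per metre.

Q' = 87.9 W/m

Series thermal resistances, inner to outer:
  R'_conv,in = 1/(2πr h) = 1/(2π·0.0466·568) = 0.006013 m·K/W
  R'_aluminium = ln(0.0496/0.0466)/(2πk) = 0.06239/(2π·202) = 4.916×10^-5 m·K/W
  R'_diatomaceous earth = ln(0.0950/0.0496)/(2πk) = 0.6499/(2π·0.0890) = 1.162 m·K/W
  R'_ceramic fibre blanket = ln(0.143/0.0950)/(2πk) = 0.4090/(2π·0.0787) = 0.8271 m·K/W
  R'_conv,out = 1/(2πr h) = 1/(2π·0.143·13.0) = 0.08561 m·K/W
ΣR = 0.006013 + 4.916×10^-5 + 1.162 + 0.8271 + 0.08561 = 2.081 m·K/W
Q' = ΔT/ΣR = (205 °C − 22.1 °C)/2.081 = 87.9 W/m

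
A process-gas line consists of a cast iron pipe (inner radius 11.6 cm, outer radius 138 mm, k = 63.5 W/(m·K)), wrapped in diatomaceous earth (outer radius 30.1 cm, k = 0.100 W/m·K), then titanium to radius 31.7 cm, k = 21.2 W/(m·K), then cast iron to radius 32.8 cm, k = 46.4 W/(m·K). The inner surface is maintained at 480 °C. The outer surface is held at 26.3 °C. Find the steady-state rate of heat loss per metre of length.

Q' = 365 W/m

Resistance network (inner→outer):
  R'_cast iron = ln(0.138/0.116)/(2πk) = 0.1737/(2π·63.5) = 4.353×10^-4 m·K/W
  R'_diatomaceous earth = ln(0.301/0.138)/(2πk) = 0.7799/(2π·0.100) = 1.241 m·K/W
  R'_titanium = ln(0.317/0.301)/(2πk) = 0.05179/(2π·21.2) = 3.888×10^-4 m·K/W
  R'_cast iron = ln(0.328/0.317)/(2πk) = 0.03411/(2π·46.4) = 1.170×10^-4 m·K/W
ΣR = 4.353×10^-4 + 1.241 + 3.888×10^-4 + 1.170×10^-4 = 1.242 m·K/W
Q' = ΔT/ΣR = (480 °C − 26.3 °C)/1.242 = 365 W/m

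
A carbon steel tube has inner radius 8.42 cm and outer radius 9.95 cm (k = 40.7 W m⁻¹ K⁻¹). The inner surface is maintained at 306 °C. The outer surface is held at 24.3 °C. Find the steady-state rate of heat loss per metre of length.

Q' = 2πk·ΔT/ln(r₂/r₁) = 2π × 40.7 × 281.7 / ln(0.0995/0.0842) = 4.31×10^5 W/m

Q' = 431 kW/m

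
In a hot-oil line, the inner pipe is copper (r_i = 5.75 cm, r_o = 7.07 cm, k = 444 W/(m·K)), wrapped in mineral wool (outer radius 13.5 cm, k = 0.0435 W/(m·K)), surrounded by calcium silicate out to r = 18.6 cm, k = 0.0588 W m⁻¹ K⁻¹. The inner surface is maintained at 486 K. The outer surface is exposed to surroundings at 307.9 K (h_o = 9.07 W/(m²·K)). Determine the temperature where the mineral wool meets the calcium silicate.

T = 359.4 K

Treat each layer as a resistance in series:
  R'_copper = ln(0.0707/0.0575)/(2πk) = 0.2067/(2π·444) = 7.408×10^-5 m·K/W
  R'_mineral wool = ln(0.135/0.0707)/(2πk) = 0.6468/(2π·0.0435) = 2.367 m·K/W
  R'_calcium silicate = ln(0.186/0.135)/(2πk) = 0.3205/(2π·0.0588) = 0.8674 m·K/W
  R'_conv,out = 1/(2πr h) = 1/(2π·0.186·9.07) = 0.09434 m·K/W
ΣR = 7.408×10^-5 + 2.367 + 0.8674 + 0.09434 = 3.329 m·K/W
Q' = ΔT/ΣR = (486 K − 307.9 K)/3.329 = 53.50 W/m
From the inner boundary to the mineral wool/calcium silicate interface, ΣR_partial = 2.367 m·K/W.
T_interface = T_in − Q'·ΣR_partial = 486 K − (53.50)(2.367) = 359.4 K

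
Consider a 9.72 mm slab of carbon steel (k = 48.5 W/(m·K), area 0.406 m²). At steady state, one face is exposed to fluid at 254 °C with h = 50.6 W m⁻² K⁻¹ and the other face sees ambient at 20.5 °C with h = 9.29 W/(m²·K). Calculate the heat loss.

Series thermal resistances, inner to outer:
  R_conv,in = 1/(hA) = 1/(50.6·0.406) = 0.04868 K/W
  R_carbon steel = L/(kA) = 0.00972/(48.5·0.406) = 4.936×10^-4 K/W
  R_conv,out = 1/(hA) = 1/(9.29·0.406) = 0.2651 K/W
ΣR = 0.04868 + 4.936×10^-4 + 0.2651 = 0.3143 K/W
Q = ΔT/ΣR = (254 °C − 20.5 °C)/0.3143 = 743 W

Q = 743 W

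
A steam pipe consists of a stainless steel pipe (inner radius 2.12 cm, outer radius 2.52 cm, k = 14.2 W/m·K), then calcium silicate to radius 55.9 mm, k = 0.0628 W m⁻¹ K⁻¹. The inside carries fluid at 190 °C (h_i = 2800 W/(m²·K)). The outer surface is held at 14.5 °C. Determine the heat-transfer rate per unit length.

Treat each layer as a resistance in series:
  R'_conv,in = 1/(2πr h) = 1/(2π·0.0212·2800) = 0.002681 m·K/W
  R'_stainless steel = ln(0.0252/0.0212)/(2πk) = 0.1728/(2π·14.2) = 0.001937 m·K/W
  R'_calcium silicate = ln(0.0559/0.0252)/(2πk) = 0.7967/(2π·0.0628) = 2.019 m·K/W
ΣR = 0.002681 + 0.001937 + 2.019 = 2.024 m·K/W
Q' = ΔT/ΣR = (190 °C − 14.5 °C)/2.024 = 86.7 W/m

Q' = 86.7 W/m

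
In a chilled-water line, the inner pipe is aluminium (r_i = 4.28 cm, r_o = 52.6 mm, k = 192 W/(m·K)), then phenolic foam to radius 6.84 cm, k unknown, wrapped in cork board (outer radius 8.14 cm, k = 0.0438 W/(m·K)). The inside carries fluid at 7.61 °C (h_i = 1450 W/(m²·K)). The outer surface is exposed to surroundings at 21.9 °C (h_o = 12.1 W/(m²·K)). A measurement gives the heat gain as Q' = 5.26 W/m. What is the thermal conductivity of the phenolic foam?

ΣR = ΔT/Q' = |7.61 − 21.9|/5.26 = 2.717 m·K/W
Known resistances:
  R'_conv,in = 1/(2πr h) = 1/(2π·0.0428·1450) = 0.002565 m·K/W
  R'_aluminium = ln(0.0526/0.0428)/(2πk) = 0.2062/(2π·192) = 1.709×10^-4 m·K/W
  R'_cork board = ln(0.0814/0.0684)/(2πk) = 0.1740/(2π·0.0438) = 0.6323 m·K/W
  R'_conv,out = 1/(2πr h) = 1/(2π·0.0814·12.1) = 0.1616 m·K/W
R_phenolic foam = ΣR − ΣR_known = 2.717 − 0.7966 = 1.920 m·K/W
ln(r₂/r₁)/(2πk) = 1.920 ⇒ k = 0.2627/(2π·1.920) = 0.0218 W/m·K

k = 0.0218 W/m·K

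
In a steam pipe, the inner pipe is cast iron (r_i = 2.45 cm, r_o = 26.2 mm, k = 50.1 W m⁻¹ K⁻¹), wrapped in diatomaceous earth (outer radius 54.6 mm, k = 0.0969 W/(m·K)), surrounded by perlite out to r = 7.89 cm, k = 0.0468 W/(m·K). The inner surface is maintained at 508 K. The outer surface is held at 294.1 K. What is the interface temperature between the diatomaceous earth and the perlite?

Treat each layer as a resistance in series:
  R'_cast iron = ln(0.0262/0.0245)/(2πk) = 0.06709/(2π·50.1) = 2.131×10^-4 m·K/W
  R'_diatomaceous earth = ln(0.0546/0.0262)/(2πk) = 0.7343/(2π·0.0969) = 1.206 m·K/W
  R'_perlite = ln(0.0789/0.0546)/(2πk) = 0.3681/(2π·0.0468) = 1.252 m·K/W
ΣR = 2.131×10^-4 + 1.206 + 1.252 = 2.458 m·K/W
Q' = ΔT/ΣR = (508 K − 294.1 K)/2.458 = 87.02 W/m
From the inner boundary to the diatomaceous earth/perlite interface, ΣR_partial = 1.206 m·K/W.
T_interface = T_in − Q'·ΣR_partial = 508 K − (87.02)(1.206) = 403 K

T = 403 K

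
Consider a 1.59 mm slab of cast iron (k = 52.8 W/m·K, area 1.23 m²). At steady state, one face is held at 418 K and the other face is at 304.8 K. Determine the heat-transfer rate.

Q = kA·ΔT/L = 52.8 × 1.23 × |418 K − 304.8 K| / 0.00159 = 4.62×10^6 W

Q = 4620 kW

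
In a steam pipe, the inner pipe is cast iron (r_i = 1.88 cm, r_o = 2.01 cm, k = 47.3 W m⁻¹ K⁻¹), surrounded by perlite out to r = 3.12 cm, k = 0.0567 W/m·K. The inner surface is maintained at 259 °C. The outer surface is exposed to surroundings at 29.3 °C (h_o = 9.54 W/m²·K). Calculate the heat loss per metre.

Q' = 130 W/m

Treat each layer as a resistance in series:
  R'_cast iron = ln(0.0201/0.0188)/(2πk) = 0.06686/(2π·47.3) = 2.250×10^-4 m·K/W
  R'_perlite = ln(0.0312/0.0201)/(2πk) = 0.4397/(2π·0.0567) = 1.234 m·K/W
  R'_conv,out = 1/(2πr h) = 1/(2π·0.0312·9.54) = 0.5347 m·K/W
ΣR = 2.250×10^-4 + 1.234 + 0.5347 = 1.769 m·K/W
Q' = ΔT/ΣR = (259 °C − 29.3 °C)/1.769 = 130 W/m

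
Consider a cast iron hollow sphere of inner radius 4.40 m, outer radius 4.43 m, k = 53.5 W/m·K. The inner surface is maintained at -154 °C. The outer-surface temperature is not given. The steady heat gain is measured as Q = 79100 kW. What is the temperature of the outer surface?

Series resistances:
  R_cast iron = (1/4.40 − 1/4.43)/(4πk) = 0.001539/(4π·53.5) = 2.289×10^-6 K/W
ΣR = 2.289×10^-6 K/W
ΔT = Q·ΣR = 7.91×10^7 × 2.289×10^-6 = 181.1 K
Heat flows inward, so T_out = T_in + ΔT = -154 + 181.1 = 27.1 °C

T_out = 27.1 °C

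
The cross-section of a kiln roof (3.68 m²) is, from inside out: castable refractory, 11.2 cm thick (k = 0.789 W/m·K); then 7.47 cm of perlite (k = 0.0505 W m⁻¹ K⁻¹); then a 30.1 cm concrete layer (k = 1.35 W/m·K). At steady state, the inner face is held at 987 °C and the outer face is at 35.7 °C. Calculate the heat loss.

Treat each layer as a resistance in series:
  R_castable refractory = L/(kA) = 0.112/(0.789·3.68) = 0.03857 K/W
  R_perlite = L/(kA) = 0.0747/(0.0505·3.68) = 0.4020 K/W
  R_concrete = L/(kA) = 0.301/(1.35·3.68) = 0.06059 K/W
ΣR = 0.03857 + 0.4020 + 0.06059 = 0.5012 K/W
Q = ΔT/ΣR = (987 °C − 35.7 °C)/0.5012 = 1900 W

Q = 1900 W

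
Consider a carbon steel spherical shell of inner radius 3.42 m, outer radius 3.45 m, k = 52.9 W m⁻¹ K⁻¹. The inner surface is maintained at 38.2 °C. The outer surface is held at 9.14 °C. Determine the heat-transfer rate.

Q = 4πk·ΔT/(1/r₁ − 1/r₂) = 4π × 52.9 × 29.06 / (1/3.42 − 1/3.45) = 7.60×10^6 W

Q = 7600 kW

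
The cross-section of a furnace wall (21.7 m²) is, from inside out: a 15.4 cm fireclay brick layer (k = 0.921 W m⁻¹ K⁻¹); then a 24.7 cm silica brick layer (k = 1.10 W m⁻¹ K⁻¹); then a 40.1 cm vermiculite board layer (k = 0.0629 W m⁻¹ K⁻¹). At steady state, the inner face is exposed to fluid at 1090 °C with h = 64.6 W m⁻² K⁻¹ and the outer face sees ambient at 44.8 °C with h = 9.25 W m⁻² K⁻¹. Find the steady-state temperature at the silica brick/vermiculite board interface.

T = 1028 °C

Treat each layer as a resistance in series:
  R_conv,in = 1/(hA) = 1/(64.6·21.7) = 7.134×10^-4 K/W
  R_fireclay brick = L/(kA) = 0.154/(0.921·21.7) = 0.007706 K/W
  R_silica brick = L/(kA) = 0.247/(1.10·21.7) = 0.01035 K/W
  R_vermiculite board = L/(kA) = 0.401/(0.0629·21.7) = 0.2938 K/W
  R_conv,out = 1/(hA) = 1/(9.25·21.7) = 0.004982 K/W
ΣR = 7.134×10^-4 + 0.007706 + 0.01035 + 0.2938 + 0.004982 = 0.3176 K/W
Q = ΔT/ΣR = (1090 °C − 44.8 °C)/0.3176 = 3291 W
From the inner boundary to the silica brick/vermiculite board interface, ΣR_partial = 0.01877 K/W.
T_interface = T_in − Q·ΣR_partial = 1090 °C − (3291)(0.01877) = 1028 °C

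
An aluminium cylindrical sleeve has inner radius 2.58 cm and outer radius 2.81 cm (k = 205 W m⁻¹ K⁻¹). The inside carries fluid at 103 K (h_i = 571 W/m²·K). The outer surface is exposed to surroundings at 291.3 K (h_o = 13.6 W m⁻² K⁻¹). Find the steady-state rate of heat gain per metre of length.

Q' = 441 W/m

Resistance network (inner→outer):
  R'_conv,in = 1/(2πr h) = 1/(2π·0.0258·571) = 0.01080 m·K/W
  R'_aluminium = ln(0.0281/0.0258)/(2πk) = 0.08540/(2π·205) = 6.630×10^-5 m·K/W
  R'_conv,out = 1/(2πr h) = 1/(2π·0.0281·13.6) = 0.4165 m·K/W
ΣR = 0.01080 + 6.630×10^-5 + 0.4165 = 0.4274 m·K/W
Q' = ΔT/ΣR = (103 K − 291.3 K)/0.4274 = -441 W/m
(Negative Q' ⇒ heat flows inward; heat gain = 441 W/m.)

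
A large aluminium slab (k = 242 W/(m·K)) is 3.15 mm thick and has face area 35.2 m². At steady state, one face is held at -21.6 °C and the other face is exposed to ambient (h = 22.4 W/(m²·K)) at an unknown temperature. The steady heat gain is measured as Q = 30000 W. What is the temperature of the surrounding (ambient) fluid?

T_out = 16.5 °C

Series resistances:
  R_aluminium = L/(kA) = 0.00315/(242·35.2) = 3.698×10^-7 K/W
  R_conv,out = 1/(hA) = 1/(22.4·35.2) = 0.001268 K/W
ΣR = 0.001269 K/W
ΔT = Q·ΣR = 30000 × 0.001269 = 38.07 K
Heat flows inward, so T_out = T_in + ΔT = -21.6 + 38.07 = 16.5 °C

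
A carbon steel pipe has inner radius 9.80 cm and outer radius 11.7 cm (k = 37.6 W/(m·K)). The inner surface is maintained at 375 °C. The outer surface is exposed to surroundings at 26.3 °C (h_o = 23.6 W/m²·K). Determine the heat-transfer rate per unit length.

Q' = 5970 W/m

Treat each layer as a resistance in series:
  R'_carbon steel = ln(0.117/0.0980)/(2πk) = 0.1772/(2π·37.6) = 7.501×10^-4 m·K/W
  R'_conv,out = 1/(2πr h) = 1/(2π·0.117·23.6) = 0.05764 m·K/W
ΣR = 7.501×10^-4 + 0.05764 = 0.05839 m·K/W
Q' = ΔT/ΣR = (375 °C − 26.3 °C)/0.05839 = 5970 W/m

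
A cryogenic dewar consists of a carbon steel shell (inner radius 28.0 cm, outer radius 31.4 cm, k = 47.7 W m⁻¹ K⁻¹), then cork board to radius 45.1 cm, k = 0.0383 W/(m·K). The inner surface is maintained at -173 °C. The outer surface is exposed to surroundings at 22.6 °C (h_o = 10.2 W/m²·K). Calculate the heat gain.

Treat each layer as a resistance in series:
  R_carbon steel = (1/0.280 − 1/0.314)/(4πk) = 0.3867/(4π·47.7) = 6.452×10^-4 K/W
  R_cork board = (1/0.314 − 1/0.451)/(4πk) = 0.9674/(4π·0.0383) = 2.010 K/W
  R_conv,out = 1/(4πr²h) = 1/(4π·0.451²·10.2) = 0.03836 K/W
ΣR = 6.452×10^-4 + 2.010 + 0.03836 = 2.049 K/W
Q = ΔT/ΣR = (-173 °C − 22.6 °C)/2.049 = -95.5 W
(Negative Q ⇒ heat flows inward; heat gain = 95.5 W.)

Q = 95.5 W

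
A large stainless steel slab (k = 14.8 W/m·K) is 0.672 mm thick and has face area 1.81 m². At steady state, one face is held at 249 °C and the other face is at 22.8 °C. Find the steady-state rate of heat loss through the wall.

Q = kA·ΔT/L = 14.8 × 1.81 × |249 °C − 22.8 °C| / 6.72×10^-4 = 9.02×10^6 W

Q = 9.02×10^6 W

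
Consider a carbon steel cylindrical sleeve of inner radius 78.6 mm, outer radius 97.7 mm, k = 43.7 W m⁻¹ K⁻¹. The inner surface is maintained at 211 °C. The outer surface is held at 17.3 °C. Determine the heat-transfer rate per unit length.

Q' = 2.44×10^5 W/m

Q' = 2πk·ΔT/ln(r₂/r₁) = 2π × 43.7 × 193.7 / ln(0.0977/0.0786) = 2.44×10^5 W/m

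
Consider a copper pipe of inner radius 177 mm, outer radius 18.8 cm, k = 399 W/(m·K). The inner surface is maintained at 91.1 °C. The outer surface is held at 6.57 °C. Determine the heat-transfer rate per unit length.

Q' = 3510 kW/m

Q' = 2πk·ΔT/ln(r₂/r₁) = 2π × 399 × 84.53 / ln(0.188/0.177) = 3.51×10^6 W/m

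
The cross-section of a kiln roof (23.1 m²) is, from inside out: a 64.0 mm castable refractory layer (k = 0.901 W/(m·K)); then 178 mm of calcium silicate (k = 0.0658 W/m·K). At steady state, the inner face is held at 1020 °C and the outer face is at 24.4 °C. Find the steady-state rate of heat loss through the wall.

Q = 8.28 kW

Treat each layer as a resistance in series:
  R_castable refractory = L/(kA) = 0.0640/(0.901·23.1) = 0.003075 K/W
  R_calcium silicate = L/(kA) = 0.178/(0.0658·23.1) = 0.1171 K/W
ΣR = 0.003075 + 0.1171 = 0.1202 K/W
Q = ΔT/ΣR = (1020 °C − 24.4 °C)/0.1202 = 8280 W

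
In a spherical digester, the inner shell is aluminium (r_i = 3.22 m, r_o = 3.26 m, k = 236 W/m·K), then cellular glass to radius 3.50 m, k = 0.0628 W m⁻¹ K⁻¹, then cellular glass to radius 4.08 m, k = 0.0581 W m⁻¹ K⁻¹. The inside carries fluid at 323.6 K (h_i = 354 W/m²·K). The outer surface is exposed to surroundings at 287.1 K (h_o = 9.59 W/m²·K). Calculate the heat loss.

Resistance network (inner→outer):
  R_conv,in = 1/(4πr²h) = 1/(4π·3.22²·354) = 2.168×10^-5 K/W
  R_aluminium = (1/3.22 − 1/3.26)/(4πk) = 0.003811/(4π·236) = 1.285×10^-6 K/W
  R_cellular glass = (1/3.26 − 1/3.50)/(4πk) = 0.02103/(4π·0.0628) = 0.02665 K/W
  R_cellular glass = (1/3.50 − 1/4.08)/(4πk) = 0.04062/(4π·0.0581) = 0.05563 K/W
  R_conv,out = 1/(4πr²h) = 1/(4π·4.08²·9.59) = 4.985×10^-4 K/W
ΣR = 2.168×10^-5 + 1.285×10^-6 + 0.02665 + 0.05563 + 4.985×10^-4 = 0.08280 K/W
Q = ΔT/ΣR = (323.6 K − 287.1 K)/0.08280 = 441 W

Q = 441 W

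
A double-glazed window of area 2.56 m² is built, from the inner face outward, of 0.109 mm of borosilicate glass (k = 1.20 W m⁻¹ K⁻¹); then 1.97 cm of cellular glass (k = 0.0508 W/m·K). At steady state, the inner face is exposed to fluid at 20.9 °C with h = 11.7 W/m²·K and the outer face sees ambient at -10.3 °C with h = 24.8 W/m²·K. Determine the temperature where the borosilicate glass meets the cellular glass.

T = 15.7 °C

Resistance network (inner→outer):
  R_conv,in = 1/(hA) = 1/(11.7·2.56) = 0.03339 K/W
  R_borosilicate glass = L/(kA) = 1.09×10^-4/(1.20·2.56) = 3.548×10^-5 K/W
  R_cellular glass = L/(kA) = 0.0197/(0.0508·2.56) = 0.1515 K/W
  R_conv,out = 1/(hA) = 1/(24.8·2.56) = 0.01575 K/W
ΣR = 0.03339 + 3.548×10^-5 + 0.1515 + 0.01575 = 0.2007 K/W
Q = ΔT/ΣR = (20.9 °C − -10.3 °C)/0.2007 = 155.5 W
From the inner boundary to the borosilicate glass/cellular glass interface, ΣR_partial = 0.03343 K/W.
T_interface = T_in − Q·ΣR_partial = 20.9 °C − (155.5)(0.03343) = 15.7 °C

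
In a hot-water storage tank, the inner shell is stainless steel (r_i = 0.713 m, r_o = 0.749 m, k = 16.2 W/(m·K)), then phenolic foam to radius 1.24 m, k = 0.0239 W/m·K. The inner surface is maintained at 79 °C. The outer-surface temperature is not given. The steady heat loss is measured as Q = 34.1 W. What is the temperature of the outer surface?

T_out = 19.0 °C

Sum the resistances:
  R_stainless steel = (1/0.713 − 1/0.749)/(4πk) = 0.06741/(4π·16.2) = 3.311×10^-4 K/W
  R_phenolic foam = (1/0.749 − 1/1.24)/(4πk) = 0.5287/(4π·0.0239) = 1.760 K/W
ΣR = 1.761 K/W
ΔT = Q·ΣR = 34.1 × 1.761 = 60.05 K
Heat flows outward, so T_out = T_in − ΔT = 79 − 60.05 = 19.0 °C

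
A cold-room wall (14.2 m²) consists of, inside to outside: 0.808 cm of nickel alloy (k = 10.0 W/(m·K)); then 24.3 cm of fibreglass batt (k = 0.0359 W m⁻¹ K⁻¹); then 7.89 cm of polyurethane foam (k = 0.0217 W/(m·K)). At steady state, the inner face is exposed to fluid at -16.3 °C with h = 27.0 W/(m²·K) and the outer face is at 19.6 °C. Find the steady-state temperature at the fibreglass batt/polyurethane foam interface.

Treat each layer as a resistance in series:
  R_conv,in = 1/(hA) = 1/(27.0·14.2) = 0.002608 K/W
  R_nickel alloy = L/(kA) = 0.00808/(10.0·14.2) = 5.690×10^-5 K/W
  R_fibreglass batt = L/(kA) = 0.243/(0.0359·14.2) = 0.4767 K/W
  R_polyurethane foam = L/(kA) = 0.0789/(0.0217·14.2) = 0.2561 K/W
ΣR = 0.002608 + 5.690×10^-5 + 0.4767 + 0.2561 = 0.7355 K/W
Q = ΔT/ΣR = (-16.3 °C − 19.6 °C)/0.7355 = -48.81 W
From the inner boundary to the fibreglass batt/polyurethane foam interface, ΣR_partial = 0.4794 K/W.
T_interface = T_in − Q·ΣR_partial = -16.3 °C − (-48.81)(0.4794) = 7.10 °C

T = 7.10 °C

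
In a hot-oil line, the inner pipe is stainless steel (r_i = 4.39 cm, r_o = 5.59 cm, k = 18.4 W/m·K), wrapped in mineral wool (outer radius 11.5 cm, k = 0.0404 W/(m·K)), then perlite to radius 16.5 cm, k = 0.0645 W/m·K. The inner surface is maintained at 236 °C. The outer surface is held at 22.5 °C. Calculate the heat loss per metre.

Q' = 57.2 W/m

Resistance network (inner→outer):
  R'_stainless steel = ln(0.0559/0.0439)/(2πk) = 0.2417/(2π·18.4) = 0.002090 m·K/W
  R'_mineral wool = ln(0.115/0.0559)/(2πk) = 0.7214/(2π·0.0404) = 2.842 m·K/W
  R'_perlite = ln(0.165/0.115)/(2πk) = 0.3610/(2π·0.0645) = 0.8908 m·K/W
ΣR = 0.002090 + 2.842 + 0.8908 = 3.735 m·K/W
Q' = ΔT/ΣR = (236 °C − 22.5 °C)/3.735 = 57.2 W/m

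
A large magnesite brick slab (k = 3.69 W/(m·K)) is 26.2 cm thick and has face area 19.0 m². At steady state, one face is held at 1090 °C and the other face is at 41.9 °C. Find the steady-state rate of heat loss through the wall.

Q = 280 kW

Q = kA·ΔT/L = 3.69 × 19.0 × |1090 °C − 41.9 °C| / 0.262 = 2.80×10^5 W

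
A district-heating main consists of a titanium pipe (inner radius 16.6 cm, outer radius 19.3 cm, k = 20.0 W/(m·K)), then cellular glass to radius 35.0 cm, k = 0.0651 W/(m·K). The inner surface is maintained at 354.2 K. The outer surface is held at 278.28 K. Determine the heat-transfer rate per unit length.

Treat each layer as a resistance in series:
  R'_titanium = ln(0.193/0.166)/(2πk) = 0.1507/(2π·20.0) = 0.001199 m·K/W
  R'_cellular glass = ln(0.350/0.193)/(2πk) = 0.5952/(2π·0.0651) = 1.455 m·K/W
ΣR = 0.001199 + 1.455 = 1.456 m·K/W
Q' = ΔT/ΣR = (354.2 K − 278.28 K)/1.456 = 52.1 W/m

Q' = 52.1 W/m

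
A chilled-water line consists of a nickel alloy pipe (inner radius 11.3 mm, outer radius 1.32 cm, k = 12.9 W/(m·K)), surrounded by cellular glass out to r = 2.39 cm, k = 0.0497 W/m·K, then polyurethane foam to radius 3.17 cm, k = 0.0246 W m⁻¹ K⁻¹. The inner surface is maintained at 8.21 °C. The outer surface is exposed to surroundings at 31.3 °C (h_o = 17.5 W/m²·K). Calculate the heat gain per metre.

Q' = 5.75 W/m

Series thermal resistances, inner to outer:
  R'_nickel alloy = ln(0.0132/0.0113)/(2πk) = 0.1554/(2π·12.9) = 0.001917 m·K/W
  R'_cellular glass = ln(0.0239/0.0132)/(2πk) = 0.5937/(2π·0.0497) = 1.901 m·K/W
  R'_polyurethane foam = ln(0.0317/0.0239)/(2πk) = 0.2824/(2π·0.0246) = 1.827 m·K/W
  R'_conv,out = 1/(2πr h) = 1/(2π·0.0317·17.5) = 0.2869 m·K/W
ΣR = 0.001917 + 1.901 + 1.827 + 0.2869 = 4.017 m·K/W
Q' = ΔT/ΣR = (8.21 °C − 31.3 °C)/4.017 = -5.75 W/m
(Negative Q' ⇒ heat flows inward; heat gain = 5.75 W/m.)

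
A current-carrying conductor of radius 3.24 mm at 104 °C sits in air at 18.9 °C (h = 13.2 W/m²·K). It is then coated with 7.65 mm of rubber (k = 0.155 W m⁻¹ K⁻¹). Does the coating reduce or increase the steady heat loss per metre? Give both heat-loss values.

Critical radius for a cylinder: r_cr = k/h = 0.0117 m = 1.17 cm.
Outer radius after coating: r₂ = 0.00324 + 0.00765 = 0.01089 m.
Since r₁ < r_cr and r₂ ≤ r_cr, the coating moves toward the maximum at r_cr — heat loss rises.
Bare: R = 1/(2πr₁h) = 3.721 m·K/W; Q = 85.1/3.721 = 22.9 W/m.
Coated: R = R_cond + R_conv = 2.352 m·K/W; Q = 85.1/2.352 = 36.2 W/m.

increases: 22.9 → 36.2 W/m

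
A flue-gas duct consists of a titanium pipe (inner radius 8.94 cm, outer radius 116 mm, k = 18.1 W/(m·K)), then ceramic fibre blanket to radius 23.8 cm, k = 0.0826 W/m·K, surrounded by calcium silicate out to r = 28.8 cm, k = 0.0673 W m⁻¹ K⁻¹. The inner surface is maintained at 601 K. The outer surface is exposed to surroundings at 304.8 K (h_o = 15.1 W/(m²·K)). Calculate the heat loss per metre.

Resistance network (inner→outer):
  R'_titanium = ln(0.116/0.0894)/(2πk) = 0.2605/(2π·18.1) = 0.002290 m·K/W
  R'_ceramic fibre blanket = ln(0.238/0.116)/(2πk) = 0.7187/(2π·0.0826) = 1.385 m·K/W
  R'_calcium silicate = ln(0.288/0.238)/(2πk) = 0.1907/(2π·0.0673) = 0.4510 m·K/W
  R'_conv,out = 1/(2πr h) = 1/(2π·0.288·15.1) = 0.03660 m·K/W
ΣR = 0.002290 + 1.385 + 0.4510 + 0.03660 = 1.875 m·K/W
Q' = ΔT/ΣR = (601 K − 304.8 K)/1.875 = 158 W/m

Q' = 158 W/m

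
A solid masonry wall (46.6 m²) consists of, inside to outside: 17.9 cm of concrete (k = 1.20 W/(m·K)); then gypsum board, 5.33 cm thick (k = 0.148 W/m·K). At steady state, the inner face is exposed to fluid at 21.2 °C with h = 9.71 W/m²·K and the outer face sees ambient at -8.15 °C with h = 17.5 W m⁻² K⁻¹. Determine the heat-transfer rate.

Resistance network (inner→outer):
  R_conv,in = 1/(hA) = 1/(9.71·46.6) = 0.002210 K/W
  R_concrete = L/(kA) = 0.179/(1.20·46.6) = 0.003201 K/W
  R_gypsum board = L/(kA) = 0.0533/(0.148·46.6) = 0.007728 K/W
  R_conv,out = 1/(hA) = 1/(17.5·46.6) = 0.001226 K/W
ΣR = 0.002210 + 0.003201 + 0.007728 + 0.001226 = 0.01436 K/W
Q = ΔT/ΣR = (21.2 °C − -8.15 °C)/0.01436 = 2040 W

Q = 2.04 kW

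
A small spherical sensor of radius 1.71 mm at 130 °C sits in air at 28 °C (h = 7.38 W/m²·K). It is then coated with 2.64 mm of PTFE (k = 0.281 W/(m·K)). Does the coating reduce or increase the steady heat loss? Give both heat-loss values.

increases: 0.0277 → 0.152 W

Critical radius for a sphere: r_cr = 2k/h = 0.0762 m = 7.62 cm.
Outer radius after coating: r₂ = 0.00171 + 0.00264 = 0.00435 m.
Since r₁ < r_cr and r₂ ≤ r_cr, the coating moves toward the maximum at r_cr — heat loss rises.
Bare: R = 1/(4πr₁²h) = 3688 K/W; Q = 102/3688 = 0.0277 W.
Coated: R = R_cond + R_conv = 670.4 K/W; Q = 102/670.4 = 0.152 W.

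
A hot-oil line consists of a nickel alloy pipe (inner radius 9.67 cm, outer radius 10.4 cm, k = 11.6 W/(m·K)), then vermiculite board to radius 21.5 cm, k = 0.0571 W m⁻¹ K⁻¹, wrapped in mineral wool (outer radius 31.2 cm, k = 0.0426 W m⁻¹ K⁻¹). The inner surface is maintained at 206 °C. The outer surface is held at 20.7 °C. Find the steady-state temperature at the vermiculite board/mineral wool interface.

T = 96.2 °C

Series thermal resistances, inner to outer:
  R'_nickel alloy = ln(0.104/0.0967)/(2πk) = 0.07278/(2π·11.6) = 9.985×10^-4 m·K/W
  R'_vermiculite board = ln(0.215/0.104)/(2πk) = 0.7262/(2π·0.0571) = 2.024 m·K/W
  R'_mineral wool = ln(0.312/0.215)/(2πk) = 0.3724/(2π·0.0426) = 1.391 m·K/W
ΣR = 9.985×10^-4 + 2.024 + 1.391 = 3.416 m·K/W
Q' = ΔT/ΣR = (206 °C − 20.7 °C)/3.416 = 54.24 W/m
From the inner boundary to the vermiculite board/mineral wool interface, ΣR_partial = 2.025 m·K/W.
T_interface = T_in − Q'·ΣR_partial = 206 °C − (54.24)(2.025) = 96.2 °C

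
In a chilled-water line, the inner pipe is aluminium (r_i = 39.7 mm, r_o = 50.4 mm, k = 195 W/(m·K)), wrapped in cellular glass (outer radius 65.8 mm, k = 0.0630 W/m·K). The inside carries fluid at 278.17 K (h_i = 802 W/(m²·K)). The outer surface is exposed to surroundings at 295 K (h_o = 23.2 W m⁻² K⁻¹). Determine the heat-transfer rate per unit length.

Treat each layer as a resistance in series:
  R'_conv,in = 1/(2πr h) = 1/(2π·0.0397·802) = 0.004999 m·K/W
  R'_aluminium = ln(0.0504/0.0397)/(2πk) = 0.2386/(2π·195) = 1.948×10^-4 m·K/W
  R'_cellular glass = ln(0.0658/0.0504)/(2πk) = 0.2666/(2π·0.0630) = 0.6736 m·K/W
  R'_conv,out = 1/(2πr h) = 1/(2π·0.0658·23.2) = 0.1043 m·K/W
ΣR = 0.004999 + 1.948×10^-4 + 0.6736 + 0.1043 = 0.7831 m·K/W
Q' = ΔT/ΣR = (278.17 K − 295 K)/0.7831 = -21.5 W/m
(Negative Q' ⇒ heat flows inward; heat gain = 21.5 W/m.)

Q' = 21.5 W/m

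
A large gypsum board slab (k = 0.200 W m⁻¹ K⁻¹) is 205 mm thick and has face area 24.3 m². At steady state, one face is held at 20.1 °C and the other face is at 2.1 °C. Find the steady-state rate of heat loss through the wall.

Q = 427 W

Q = kA·ΔT/L = 0.200 × 24.3 × |20.1 °C − 2.1 °C| / 0.205 = 427 W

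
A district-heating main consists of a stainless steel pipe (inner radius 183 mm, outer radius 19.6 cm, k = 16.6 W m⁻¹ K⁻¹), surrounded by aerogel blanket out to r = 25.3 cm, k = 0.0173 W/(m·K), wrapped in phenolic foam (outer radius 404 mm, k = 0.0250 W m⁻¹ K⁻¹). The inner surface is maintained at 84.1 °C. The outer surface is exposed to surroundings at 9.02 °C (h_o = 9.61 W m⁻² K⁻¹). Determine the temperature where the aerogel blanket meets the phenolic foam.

Treat each layer as a resistance in series:
  R'_stainless steel = ln(0.196/0.183)/(2πk) = 0.06863/(2π·16.6) = 6.580×10^-4 m·K/W
  R'_aerogel blanket = ln(0.253/0.196)/(2πk) = 0.2553/(2π·0.0173) = 2.348 m·K/W
  R'_phenolic foam = ln(0.404/0.253)/(2πk) = 0.4680/(2π·0.0250) = 2.980 m·K/W
  R'_conv,out = 1/(2πr h) = 1/(2π·0.404·9.61) = 0.04099 m·K/W
ΣR = 6.580×10^-4 + 2.348 + 2.980 + 0.04099 = 5.370 m·K/W
Q' = ΔT/ΣR = (84.1 °C − 9.02 °C)/5.370 = 13.98 W/m
From the inner boundary to the aerogel blanket/phenolic foam interface, ΣR_partial = 2.349 m·K/W.
T_interface = T_in − Q'·ΣR_partial = 84.1 °C − (13.98)(2.349) = 51.3 °C

T = 51.3 °C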